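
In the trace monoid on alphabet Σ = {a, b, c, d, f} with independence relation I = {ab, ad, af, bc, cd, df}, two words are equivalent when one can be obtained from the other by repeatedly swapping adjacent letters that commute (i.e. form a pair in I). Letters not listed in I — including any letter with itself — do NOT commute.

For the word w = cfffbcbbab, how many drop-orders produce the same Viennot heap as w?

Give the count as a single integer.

0(c) covers ∅
1(f) covers 0:c
2(f) covers 1:f
3(f) covers 2:f
4(b) covers 3:f
5(c) covers 3:f
6(b) covers 4:b
7(b) covers 6:b
8(a) covers 5:c
9(b) covers 7:b
floor of heap: 0:c
completions by unplaced set U, small U first (add the entries for U minus each lowest piece of U):
  |U|=1: {8}:1  {9}:1
  |U|=2: {5,8}:1  {7,9}:1  {8,9}:2
  |U|=3: {5,8,9}:3  {6,7,9}:1  {7,8,9}:3
  |U|=4: {4,6,7,9}:1  {5,7,8,9}:6  {6,7,8,9}:4
  |U|=5: {4,6,7,8,9}:5  {5,6,7,8,9}:10
  |U|=6: {4,5,6,7,8,9}:15
  |U|=7: {3,4,5,6,7,8,9}:15
  |U|=8: {2,3,4,5,6,7,8,9}:15
  start at 0(c): 15

15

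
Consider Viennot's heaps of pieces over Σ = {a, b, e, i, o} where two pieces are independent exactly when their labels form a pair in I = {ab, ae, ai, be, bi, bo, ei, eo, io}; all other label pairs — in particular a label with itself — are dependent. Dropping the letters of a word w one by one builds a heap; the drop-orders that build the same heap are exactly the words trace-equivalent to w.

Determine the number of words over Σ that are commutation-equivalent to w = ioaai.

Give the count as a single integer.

piece 0:i — minimal
piece 1:o — minimal
piece 2:a rests on {1:o}
piece 3:a rests on {2:a}
piece 4:i rests on {0:i}
minimal pieces: {0:i, 1:o}
ways to finish when only these pieces remain (= sum over removing one remaining piece with nothing left below it):
  1 left: {3}→1  {4}→1
  2 left: {0,4}→1  {2,3}→1  {3,4}→2
  3 left: {0,3,4}→3  {1,2,3}→1  {2,3,4}→3
  placing 0:i first → 4 extensions
  placing 1:o first → 6 extensions
total linear extensions = 10

10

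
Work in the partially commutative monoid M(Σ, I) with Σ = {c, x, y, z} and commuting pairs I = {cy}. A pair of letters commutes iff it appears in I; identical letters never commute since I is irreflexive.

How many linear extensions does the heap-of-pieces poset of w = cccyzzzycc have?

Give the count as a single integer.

12

0(c) covers ∅
1(c) covers 0:c
2(c) covers 1:c
3(y) covers ∅
4(z) covers 2:c, 3:y
5(z) covers 4:z
6(z) covers 5:z
7(y) covers 6:z
8(c) covers 6:z
9(c) covers 8:c
floor of heap: 0:c, 3:y
completions by unplaced set U, small U first (add the entries for U minus each lowest piece of U):
  |U|=1: {7}:1  {9}:1
  |U|=2: {7,9}:2  {8,9}:1
  |U|=3: {7,8,9}:3
  |U|=4: {6,7,8,9}:3
  |U|=5: {5,6,7,8,9}:3
  |U|=6: {4,5,6,7,8,9}:3
  |U|=7: {2,4,5,6,7,8,9}:3  {3,4,5,6,7,8,9}:3
  |U|=8: {1,2,4,5,6,7,8,9}:3  {2,3,4,5,6,7,8,9}:6
  start at 0(c): 9
  start at 3(y): 3
sum over floor = 12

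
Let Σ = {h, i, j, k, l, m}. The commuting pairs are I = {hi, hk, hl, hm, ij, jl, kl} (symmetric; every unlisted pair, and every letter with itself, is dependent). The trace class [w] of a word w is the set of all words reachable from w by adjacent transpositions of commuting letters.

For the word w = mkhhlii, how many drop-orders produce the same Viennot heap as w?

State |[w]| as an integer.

42

drop 0:m onto floor
drop 1:k onto {0:m}
drop 2:h onto floor
drop 3:h onto {2:h}
drop 4:l onto {0:m}
drop 5:i onto {1:k, 4:l}
drop 6:i onto {5:i}
ground layer = {0:m, 2:h}
drop-orders for the pieces not yet dropped (sum over which currently-grounded one goes next):
  1 to go: {3} 1  {6} 1
  2 to go: {2,3} 1  {3,6} 2  {5,6} 1
  3 to go: {1,5,6} 1  {2,3,6} 3  {3,5,6} 3  {4,5,6} 1
  4 to go: {1,3,5,6} 4  {1,4,5,6} 2  {2,3,5,6} 6  {3,4,5,6} 4
  5 to go: {0,1,4,5,6} 2  {1,2,3,5,6} 10  {1,3,4,5,6} 10  {2,3,4,5,6} 10
  if 0:m drops first: 30 orders
  if 2:h drops first: 12 orders
heap linearizations: 42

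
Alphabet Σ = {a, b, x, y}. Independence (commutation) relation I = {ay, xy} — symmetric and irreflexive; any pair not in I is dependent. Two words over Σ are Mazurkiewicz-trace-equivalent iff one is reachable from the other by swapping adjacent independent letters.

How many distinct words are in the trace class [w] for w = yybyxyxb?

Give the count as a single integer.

#0=y has no predecessor
#1=y depends on [0:y]
#2=b depends on [1:y]
#3=y depends on [2:b]
#4=x depends on [2:b]
#5=y depends on [3:y]
#6=x depends on [4:x]
#7=b depends on [5:y, 6:x]
sources: [0:y]
N(rest) = Σ N(rest − s) over sources s of rest; N(one piece) = 1:
  size 1 → [7]=1
  size 2 → [5,7]=1  [6,7]=1
  size 3 → [3,5,7]=1  [4,6,7]=1  [5,6,7]=2
  size 4 → [3,5,6,7]=3  [4,5,6,7]=3
  size 5 → [3,4,5,6,7]=6
  size 6 → [2,3,4,5,6,7]=6
  first=0(y) contributes 6

6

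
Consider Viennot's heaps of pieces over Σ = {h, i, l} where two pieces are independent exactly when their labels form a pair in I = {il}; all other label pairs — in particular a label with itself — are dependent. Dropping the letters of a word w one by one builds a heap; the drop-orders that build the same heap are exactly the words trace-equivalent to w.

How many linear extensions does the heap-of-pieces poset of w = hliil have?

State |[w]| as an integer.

6

piece 0:h — minimal
piece 1:l rests on {0:h}
piece 2:i rests on {0:h}
piece 3:i rests on {2:i}
piece 4:l rests on {1:l}
minimal pieces: {0:h}
ways to finish when only these pieces remain (= sum over removing one remaining piece with nothing left below it):
  1 left: {3}→1  {4}→1
  2 left: {1,4}→1  {2,3}→1  {3,4}→2
  3 left: {1,3,4}→3  {2,3,4}→3
  placing 0:h first → 6 extensions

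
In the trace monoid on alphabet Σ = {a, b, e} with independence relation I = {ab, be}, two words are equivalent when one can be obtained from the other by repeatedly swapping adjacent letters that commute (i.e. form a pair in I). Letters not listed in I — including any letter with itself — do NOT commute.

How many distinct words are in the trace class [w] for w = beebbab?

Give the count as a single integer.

drop 0:b onto floor
drop 1:e onto floor
drop 2:e onto {1:e}
drop 3:b onto {0:b}
drop 4:b onto {3:b}
drop 5:a onto {2:e}
drop 6:b onto {4:b}
ground layer = {0:b, 1:e}
drop-orders for the pieces not yet dropped (sum over which currently-grounded one goes next):
  1 to go: {5} 1  {6} 1
  2 to go: {2,5} 1  {4,6} 1  {5,6} 2
  3 to go: {1,2,5} 1  {2,5,6} 3  {3,4,6} 1  {4,5,6} 3
  4 to go: {0,3,4,6} 1  {1,2,5,6} 4  {2,4,5,6} 6  {3,4,5,6} 4
  5 to go: {0,3,4,5,6} 5  {1,2,4,5,6} 10  {2,3,4,5,6} 10
  if 0:b drops first: 20 orders
  if 1:e drops first: 15 orders
heap linearizations: 35

35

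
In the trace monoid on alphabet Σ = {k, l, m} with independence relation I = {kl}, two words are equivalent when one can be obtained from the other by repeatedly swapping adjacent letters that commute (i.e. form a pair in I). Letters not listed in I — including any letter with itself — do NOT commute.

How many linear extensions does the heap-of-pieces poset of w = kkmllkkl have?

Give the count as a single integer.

piece 0:k — minimal
piece 1:k rests on {0:k}
piece 2:m rests on {1:k}
piece 3:l rests on {2:m}
piece 4:l rests on {3:l}
piece 5:k rests on {2:m}
piece 6:k rests on {5:k}
piece 7:l rests on {4:l}
minimal pieces: {0:k}
ways to finish when only these pieces remain (= sum over removing one remaining piece with nothing left below it):
  1 left: {6}→1  {7}→1
  2 left: {4,7}→1  {5,6}→1  {6,7}→2
  3 left: {3,4,7}→1  {4,6,7}→3  {5,6,7}→3
  4 left: {3,4,6,7}→4  {4,5,6,7}→6
  5 left: {3,4,5,6,7}→10
  6 left: {2,3,4,5,6,7}→10
  placing 0:k first → 10 extensions

10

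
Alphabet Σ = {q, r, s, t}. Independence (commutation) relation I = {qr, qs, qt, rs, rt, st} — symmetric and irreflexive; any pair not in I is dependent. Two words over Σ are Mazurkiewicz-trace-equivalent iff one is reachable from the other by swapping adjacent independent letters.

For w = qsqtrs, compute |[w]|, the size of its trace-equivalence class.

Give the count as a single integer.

piece 0:q — minimal
piece 1:s — minimal
piece 2:q rests on {0:q}
piece 3:t — minimal
piece 4:r — minimal
piece 5:s rests on {1:s}
minimal pieces: {0:q, 1:s, 3:t, 4:r}
ways to finish when only these pieces remain (= sum over removing one remaining piece with nothing left below it):
  1 left: {2}→1  {3}→1  {4}→1  {5}→1
  2 left: {0,2}→1  {1,5}→1  {2,3}→2  {2,4}→2  {2,5}→2  {3,4}→2  {3,5}→2  {4,5}→2
  3 left: {0,2,3}→3  {0,2,4}→3  {0,2,5}→3  {1,2,5}→3  {1,3,5}→3  {1,4,5}→3  {2,3,4}→6  {2,3,5}→6  {2,4,5}→6  {3,4,5}→6
  4 left: {0,1,2,5}→6  {0,2,3,4}→12  {0,2,3,5}→12  {0,2,4,5}→12  {1,2,3,5}→12  {1,2,4,5}→12  {1,3,4,5}→12  {2,3,4,5}→24
  placing 0:q first → 60 extensions
  placing 1:s first → 60 extensions
  placing 3:t first → 30 extensions
  placing 4:r first → 30 extensions
total linear extensions = 180

180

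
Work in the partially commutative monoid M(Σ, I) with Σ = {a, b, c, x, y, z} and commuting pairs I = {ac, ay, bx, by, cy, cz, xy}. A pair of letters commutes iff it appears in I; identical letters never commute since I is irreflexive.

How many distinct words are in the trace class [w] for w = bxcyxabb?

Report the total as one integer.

16

drop 0:b onto floor
drop 1:x onto floor
drop 2:c onto {0:b, 1:x}
drop 3:y onto floor
drop 4:x onto {2:c}
drop 5:a onto {4:x}
drop 6:b onto {5:a}
drop 7:b onto {6:b}
ground layer = {0:b, 1:x, 3:y}
drop-orders for the pieces not yet dropped (sum over which currently-grounded one goes next):
  1 to go: {3} 1  {7} 1
  2 to go: {3,7} 2  {6,7} 1
  3 to go: {3,6,7} 3  {5,6,7} 1
  4 to go: {3,5,6,7} 4  {4,5,6,7} 1
  5 to go: {2,4,5,6,7} 1  {3,4,5,6,7} 5
  6 to go: {0,2,4,5,6,7} 1  {1,2,4,5,6,7} 1  {2,3,4,5,6,7} 6
  if 0:b drops first: 7 orders
  if 1:x drops first: 7 orders
  if 3:y drops first: 2 orders
heap linearizations: 16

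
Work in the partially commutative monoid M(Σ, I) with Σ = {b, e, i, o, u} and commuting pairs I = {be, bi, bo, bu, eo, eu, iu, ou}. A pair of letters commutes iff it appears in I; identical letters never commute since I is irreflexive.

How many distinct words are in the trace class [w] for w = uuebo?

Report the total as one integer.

0(u) covers ∅
1(u) covers 0:u
2(e) covers ∅
3(b) covers ∅
4(o) covers ∅
floor of heap: 0:u, 2:e, 3:b, 4:o
completions by unplaced set U, small U first (add the entries for U minus each lowest piece of U):
  |U|=1: {1}:1  {2}:1  {3}:1  {4}:1
  |U|=2: {0,1}:1  {1,2}:2  {1,3}:2  {1,4}:2  {2,3}:2  {2,4}:2  {3,4}:2
  |U|=3: {0,1,2}:3  {0,1,3}:3  {0,1,4}:3  {1,2,3}:6  {1,2,4}:6  {1,3,4}:6  {2,3,4}:6
  start at 0(u): 24
  start at 2(e): 12
  start at 3(b): 12
  start at 4(o): 12
sum over floor = 60

60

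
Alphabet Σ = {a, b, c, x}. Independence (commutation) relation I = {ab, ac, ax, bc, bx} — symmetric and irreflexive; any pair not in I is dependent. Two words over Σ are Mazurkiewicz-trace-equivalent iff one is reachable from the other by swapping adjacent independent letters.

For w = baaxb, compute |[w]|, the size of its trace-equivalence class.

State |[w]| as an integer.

#0=b has no predecessor
#1=a has no predecessor
#2=a depends on [1:a]
#3=x has no predecessor
#4=b depends on [0:b]
sources: [0:b, 1:a, 3:x]
N(rest) = Σ N(rest − s) over sources s of rest; N(one piece) = 1:
  size 1 → [2]=1  [3]=1  [4]=1
  size 2 → [0,4]=1  [1,2]=1  [2,3]=2  [2,4]=2  [3,4]=2
  size 3 → [0,2,4]=3  [0,3,4]=3  [1,2,3]=3  [1,2,4]=3  [2,3,4]=6
  first=0(b) contributes 12
  first=1(a) contributes 12
  first=3(x) contributes 6
|[w]| = 30

30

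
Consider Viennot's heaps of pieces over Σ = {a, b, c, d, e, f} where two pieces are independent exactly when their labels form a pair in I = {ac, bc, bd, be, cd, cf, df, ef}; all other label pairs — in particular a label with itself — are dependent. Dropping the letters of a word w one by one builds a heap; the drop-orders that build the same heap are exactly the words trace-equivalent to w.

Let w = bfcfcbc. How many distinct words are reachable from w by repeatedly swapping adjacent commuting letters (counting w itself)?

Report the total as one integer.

drop 0:b onto floor
drop 1:f onto {0:b}
drop 2:c onto floor
drop 3:f onto {1:f}
drop 4:c onto {2:c}
drop 5:b onto {3:f}
drop 6:c onto {4:c}
ground layer = {0:b, 2:c}
drop-orders for the pieces not yet dropped (sum over which currently-grounded one goes next):
  1 to go: {5} 1  {6} 1
  2 to go: {3,5} 1  {4,6} 1  {5,6} 2
  3 to go: {1,3,5} 1  {2,4,6} 1  {3,5,6} 3  {4,5,6} 3
  4 to go: {0,1,3,5} 1  {1,3,5,6} 4  {2,4,5,6} 4  {3,4,5,6} 6
  5 to go: {0,1,3,5,6} 5  {1,3,4,5,6} 10  {2,3,4,5,6} 10
  if 0:b drops first: 20 orders
  if 2:c drops first: 15 orders
heap linearizations: 35

35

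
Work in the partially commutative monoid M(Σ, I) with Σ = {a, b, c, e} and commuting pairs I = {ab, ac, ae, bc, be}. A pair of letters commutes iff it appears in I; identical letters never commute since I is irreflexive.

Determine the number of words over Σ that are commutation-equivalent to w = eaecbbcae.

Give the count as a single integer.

drop 0:e onto floor
drop 1:a onto floor
drop 2:e onto {0:e}
drop 3:c onto {2:e}
drop 4:b onto floor
drop 5:b onto {4:b}
drop 6:c onto {3:c}
drop 7:a onto {1:a}
drop 8:e onto {6:c}
ground layer = {0:e, 1:a, 4:b}
drop-orders for the pieces not yet dropped (sum over which currently-grounded one goes next):
  1 to go: {5} 1  {7} 1  {8} 1
  2 to go: {1,7} 1  {4,5} 1  {5,7} 2  {5,8} 2  {6,8} 1  {7,8} 2
  3 to go: {1,5,7} 3  {1,7,8} 3  {3,6,8} 1  {4,5,7} 3  {4,5,8} 3  {5,6,8} 3  {5,7,8} 6  {6,7,8} 3
  4 to go: {1,4,5,7} 6  {1,5,7,8} 12  {1,6,7,8} 6  {2,3,6,8} 1  {3,5,6,8} 4  {3,6,7,8} 4  {4,5,6,8} 6  {4,5,7,8} 12  {5,6,7,8} 12
  5 to go: {0,2,3,6,8} 1  {1,3,6,7,8} 10  {1,4,5,7,8} 30  {1,5,6,7,8} 30  {2,3,5,6,8} 5  {2,3,6,7,8} 5  {3,4,5,6,8} 10  {3,5,6,7,8} 20  {4,5,6,7,8} 30
  6 to go: {0,2,3,5,6,8} 6  {0,2,3,6,7,8} 6  {1,2,3,6,7,8} 15  {1,3,5,6,7,8} 60  {1,4,5,6,7,8} 90  {2,3,4,5,6,8} 15  {2,3,5,6,7,8} 30  {3,4,5,6,7,8} 60
  7 to go: {0,1,2,3,6,7,8} 21  {0,2,3,4,5,6,8} 21  {0,2,3,5,6,7,8} 42  {1,2,3,5,6,7,8} 105  {1,3,4,5,6,7,8} 210  {2,3,4,5,6,7,8} 105
  if 0:e drops first: 420 orders
  if 1:a drops first: 168 orders
  if 4:b drops first: 168 orders
heap linearizations: 756

756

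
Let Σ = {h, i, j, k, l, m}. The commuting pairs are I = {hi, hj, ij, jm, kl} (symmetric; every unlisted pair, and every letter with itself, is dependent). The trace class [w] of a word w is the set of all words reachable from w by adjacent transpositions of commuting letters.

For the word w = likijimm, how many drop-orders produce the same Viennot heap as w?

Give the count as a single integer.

0(l) covers ∅
1(i) covers 0:l
2(k) covers 1:i
3(i) covers 2:k
4(j) covers 2:k
5(i) covers 3:i
6(m) covers 5:i
7(m) covers 6:m
floor of heap: 0:l
completions by unplaced set U, small U first (add the entries for U minus each lowest piece of U):
  |U|=1: {4}:1  {7}:1
  |U|=2: {4,7}:2  {6,7}:1
  |U|=3: {4,6,7}:3  {5,6,7}:1
  |U|=4: {3,5,6,7}:1  {4,5,6,7}:4
  |U|=5: {3,4,5,6,7}:5
  |U|=6: {2,3,4,5,6,7}:5
  start at 0(l): 5

5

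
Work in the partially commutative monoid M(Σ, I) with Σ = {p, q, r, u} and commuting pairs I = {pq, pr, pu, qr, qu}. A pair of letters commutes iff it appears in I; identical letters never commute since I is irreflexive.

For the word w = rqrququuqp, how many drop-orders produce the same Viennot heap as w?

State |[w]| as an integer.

1260

0(r) covers ∅
1(q) covers ∅
2(r) covers 0:r
3(q) covers 1:q
4(u) covers 2:r
5(q) covers 3:q
6(u) covers 4:u
7(u) covers 6:u
8(q) covers 5:q
9(p) covers ∅
floor of heap: 0:r, 1:q, 9:p
completions by unplaced set U, small U first (add the entries for U minus each lowest piece of U):
  |U|=1: {7}:1  {8}:1  {9}:1
  |U|=2: {5,8}:1  {6,7}:1  {7,8}:2  {7,9}:2  {8,9}:2
  |U|=3: {3,5,8}:1  {4,6,7}:1  {5,7,8}:3  {5,8,9}:3  {6,7,8}:3  {6,7,9}:3  {7,8,9}:6
  |U|=4: {1,3,5,8}:1  {2,4,6,7}:1  {3,5,7,8}:4  {3,5,8,9}:4  {4,6,7,8}:4  {4,6,7,9}:4  {5,6,7,8}:6  {5,7,8,9}:12  {6,7,8,9}:12
  |U|=5: {0,2,4,6,7}:1  {1,3,5,7,8}:5  {1,3,5,8,9}:5  {2,4,6,7,8}:5  {2,4,6,7,9}:5  {3,5,6,7,8}:10  {3,5,7,8,9}:20  {4,5,6,7,8}:10  {4,6,7,8,9}:20  {5,6,7,8,9}:30
  |U|=6: {0,2,4,6,7,8}:6  {0,2,4,6,7,9}:6  {1,3,5,6,7,8}:15  {1,3,5,7,8,9}:30  {2,4,5,6,7,8}:15  {2,4,6,7,8,9}:30  {3,4,5,6,7,8}:20  {3,5,6,7,8,9}:60  {4,5,6,7,8,9}:60
  |U|=7: {0,2,4,5,6,7,8}:21  {0,2,4,6,7,8,9}:42  {1,3,4,5,6,7,8}:35  {1,3,5,6,7,8,9}:105  {2,3,4,5,6,7,8}:35  {2,4,5,6,7,8,9}:105  {3,4,5,6,7,8,9}:140
  |U|=8: {0,2,3,4,5,6,7,8}:56  {0,2,4,5,6,7,8,9}:168  {1,2,3,4,5,6,7,8}:70  {1,3,4,5,6,7,8,9}:280  {2,3,4,5,6,7,8,9}:280
  start at 0(r): 630
  start at 1(q): 504
  start at 9(p): 126
sum over floor = 1260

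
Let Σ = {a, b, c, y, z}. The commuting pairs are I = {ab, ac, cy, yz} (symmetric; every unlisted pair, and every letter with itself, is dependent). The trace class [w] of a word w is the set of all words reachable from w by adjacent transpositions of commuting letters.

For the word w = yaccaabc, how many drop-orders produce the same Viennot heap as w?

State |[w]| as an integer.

piece 0:y — minimal
piece 1:a rests on {0:y}
piece 2:c — minimal
piece 3:c rests on {2:c}
piece 4:a rests on {1:a}
piece 5:a rests on {4:a}
piece 6:b rests on {0:y, 3:c}
piece 7:c rests on {6:b}
minimal pieces: {0:y, 2:c}
ways to finish when only these pieces remain (= sum over removing one remaining piece with nothing left below it):
  1 left: {5}→1  {7}→1
  2 left: {4,5}→1  {5,7}→2  {6,7}→1
  3 left: {1,4,5}→1  {3,6,7}→1  {4,5,7}→3  {5,6,7}→3
  4 left: {1,4,5,7}→4  {2,3,6,7}→1  {3,5,6,7}→4  {4,5,6,7}→6
  5 left: {1,4,5,6,7}→10  {2,3,5,6,7}→5  {3,4,5,6,7}→10
  6 left: {0,1,4,5,6,7}→10  {1,3,4,5,6,7}→20  {2,3,4,5,6,7}→15
  placing 0:y first → 35 extensions
  placing 2:c first → 30 extensions
total linear extensions = 65

65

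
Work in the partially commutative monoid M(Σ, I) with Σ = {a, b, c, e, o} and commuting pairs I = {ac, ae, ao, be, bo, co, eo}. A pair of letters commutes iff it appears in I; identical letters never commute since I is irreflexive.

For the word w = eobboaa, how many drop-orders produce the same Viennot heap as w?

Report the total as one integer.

105

#0=e has no predecessor
#1=o has no predecessor
#2=b has no predecessor
#3=b depends on [2:b]
#4=o depends on [1:o]
#5=a depends on [3:b]
#6=a depends on [5:a]
sources: [0:e, 1:o, 2:b]
N(rest) = Σ N(rest − s) over sources s of rest; N(one piece) = 1:
  size 1 → [0]=1  [4]=1  [6]=1
  size 2 → [0,4]=2  [0,6]=2  [1,4]=1  [4,6]=2  [5,6]=1
  size 3 → [0,1,4]=3  [0,4,6]=6  [0,5,6]=3  [1,4,6]=3  [3,5,6]=1  [4,5,6]=3
  size 4 → [0,1,4,6]=12  [0,3,5,6]=4  [0,4,5,6]=12  [1,4,5,6]=6  [2,3,5,6]=1  [3,4,5,6]=4
  size 5 → [0,1,4,5,6]=30  [0,2,3,5,6]=5  [0,3,4,5,6]=20  [1,3,4,5,6]=10  [2,3,4,5,6]=5
  first=0(e) contributes 15
  first=1(o) contributes 30
  first=2(b) contributes 60
|[w]| = 105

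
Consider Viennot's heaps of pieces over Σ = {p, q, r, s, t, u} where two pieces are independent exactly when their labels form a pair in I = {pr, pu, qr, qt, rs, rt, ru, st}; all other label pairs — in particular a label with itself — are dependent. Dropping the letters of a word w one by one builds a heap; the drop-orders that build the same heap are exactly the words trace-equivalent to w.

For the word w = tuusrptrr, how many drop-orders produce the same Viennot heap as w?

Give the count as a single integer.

drop 0:t onto floor
drop 1:u onto {0:t}
drop 2:u onto {1:u}
drop 3:s onto {2:u}
drop 4:r onto floor
drop 5:p onto {3:s}
drop 6:t onto {5:p}
drop 7:r onto {4:r}
drop 8:r onto {7:r}
ground layer = {0:t, 4:r}
drop-orders for the pieces not yet dropped (sum over which currently-grounded one goes next):
  1 to go: {6} 1  {8} 1
  2 to go: {5,6} 1  {6,8} 2  {7,8} 1
  3 to go: {3,5,6} 1  {4,7,8} 1  {5,6,8} 3  {6,7,8} 3
  4 to go: {2,3,5,6} 1  {3,5,6,8} 4  {4,6,7,8} 4  {5,6,7,8} 6
  5 to go: {1,2,3,5,6} 1  {2,3,5,6,8} 5  {3,5,6,7,8} 10  {4,5,6,7,8} 10
  6 to go: {0,1,2,3,5,6} 1  {1,2,3,5,6,8} 6  {2,3,5,6,7,8} 15  {3,4,5,6,7,8} 20
  7 to go: {0,1,2,3,5,6,8} 7  {1,2,3,5,6,7,8} 21  {2,3,4,5,6,7,8} 35
  if 0:t drops first: 56 orders
  if 4:r drops first: 28 orders
heap linearizations: 84

84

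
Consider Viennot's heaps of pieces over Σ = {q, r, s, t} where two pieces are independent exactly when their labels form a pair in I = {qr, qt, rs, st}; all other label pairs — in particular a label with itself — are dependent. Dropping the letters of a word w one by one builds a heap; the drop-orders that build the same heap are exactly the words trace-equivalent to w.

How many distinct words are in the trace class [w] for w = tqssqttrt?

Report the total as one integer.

126

#0=t has no predecessor
#1=q has no predecessor
#2=s depends on [1:q]
#3=s depends on [2:s]
#4=q depends on [3:s]
#5=t depends on [0:t]
#6=t depends on [5:t]
#7=r depends on [6:t]
#8=t depends on [7:r]
sources: [0:t, 1:q]
N(rest) = Σ N(rest − s) over sources s of rest; N(one piece) = 1:
  size 1 → [4]=1  [8]=1
  size 2 → [3,4]=1  [4,8]=2  [7,8]=1
  size 3 → [2,3,4]=1  [3,4,8]=3  [4,7,8]=3  [6,7,8]=1
  size 4 → [1,2,3,4]=1  [2,3,4,8]=4  [3,4,7,8]=6  [4,6,7,8]=4  [5,6,7,8]=1
  size 5 → [0,5,6,7,8]=1  [1,2,3,4,8]=5  [2,3,4,7,8]=10  [3,4,6,7,8]=10  [4,5,6,7,8]=5
  size 6 → [0,4,5,6,7,8]=6  [1,2,3,4,7,8]=15  [2,3,4,6,7,8]=20  [3,4,5,6,7,8]=15
  size 7 → [0,3,4,5,6,7,8]=21  [1,2,3,4,6,7,8]=35  [2,3,4,5,6,7,8]=35
  first=0(t) contributes 70
  first=1(q) contributes 56
|[w]| = 126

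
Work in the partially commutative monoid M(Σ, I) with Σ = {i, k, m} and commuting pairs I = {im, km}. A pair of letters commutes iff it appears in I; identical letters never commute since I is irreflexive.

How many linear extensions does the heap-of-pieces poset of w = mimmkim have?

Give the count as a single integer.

piece 0:m — minimal
piece 1:i — minimal
piece 2:m rests on {0:m}
piece 3:m rests on {2:m}
piece 4:k rests on {1:i}
piece 5:i rests on {4:k}
piece 6:m rests on {3:m}
minimal pieces: {0:m, 1:i}
ways to finish when only these pieces remain (= sum over removing one remaining piece with nothing left below it):
  1 left: {5}→1  {6}→1
  2 left: {3,6}→1  {4,5}→1  {5,6}→2
  3 left: {1,4,5}→1  {2,3,6}→1  {3,5,6}→3  {4,5,6}→3
  4 left: {0,2,3,6}→1  {1,4,5,6}→4  {2,3,5,6}→4  {3,4,5,6}→6
  5 left: {0,2,3,5,6}→5  {1,3,4,5,6}→10  {2,3,4,5,6}→10
  placing 0:m first → 20 extensions
  placing 1:i first → 15 extensions
total linear extensions = 35

35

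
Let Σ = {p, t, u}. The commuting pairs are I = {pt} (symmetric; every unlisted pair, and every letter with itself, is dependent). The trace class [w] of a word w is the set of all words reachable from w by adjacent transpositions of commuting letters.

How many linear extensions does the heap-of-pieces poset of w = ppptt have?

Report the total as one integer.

10

piece 0:p — minimal
piece 1:p rests on {0:p}
piece 2:p rests on {1:p}
piece 3:t — minimal
piece 4:t rests on {3:t}
minimal pieces: {0:p, 3:t}
ways to finish when only these pieces remain (= sum over removing one remaining piece with nothing left below it):
  1 left: {2}→1  {4}→1
  2 left: {1,2}→1  {2,4}→2  {3,4}→1
  3 left: {0,1,2}→1  {1,2,4}→3  {2,3,4}→3
  placing 0:p first → 6 extensions
  placing 3:t first → 4 extensions
total linear extensions = 10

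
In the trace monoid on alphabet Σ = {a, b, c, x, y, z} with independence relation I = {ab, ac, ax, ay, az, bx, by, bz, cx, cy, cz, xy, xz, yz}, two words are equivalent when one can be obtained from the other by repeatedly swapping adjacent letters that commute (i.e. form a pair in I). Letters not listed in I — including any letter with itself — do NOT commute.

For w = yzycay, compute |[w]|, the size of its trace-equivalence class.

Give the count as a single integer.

piece 0:y — minimal
piece 1:z — minimal
piece 2:y rests on {0:y}
piece 3:c — minimal
piece 4:a — minimal
piece 5:y rests on {2:y}
minimal pieces: {0:y, 1:z, 3:c, 4:a}
ways to finish when only these pieces remain (= sum over removing one remaining piece with nothing left below it):
  1 left: {1}→1  {3}→1  {4}→1  {5}→1
  2 left: {1,3}→2  {1,4}→2  {1,5}→2  {2,5}→1  {3,4}→2  {3,5}→2  {4,5}→2
  3 left: {0,2,5}→1  {1,2,5}→3  {1,3,4}→6  {1,3,5}→6  {1,4,5}→6  {2,3,5}→3  {2,4,5}→3  {3,4,5}→6
  4 left: {0,1,2,5}→4  {0,2,3,5}→4  {0,2,4,5}→4  {1,2,3,5}→12  {1,2,4,5}→12  {1,3,4,5}→24  {2,3,4,5}→12
  placing 0:y first → 60 extensions
  placing 1:z first → 20 extensions
  placing 3:c first → 20 extensions
  placing 4:a first → 20 extensions
total linear extensions = 120

120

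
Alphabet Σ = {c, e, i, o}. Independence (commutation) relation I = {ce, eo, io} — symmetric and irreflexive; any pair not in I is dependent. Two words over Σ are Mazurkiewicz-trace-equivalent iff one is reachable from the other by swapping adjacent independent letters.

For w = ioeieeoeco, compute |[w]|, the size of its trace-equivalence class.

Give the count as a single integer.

drop 0:i onto floor
drop 1:o onto floor
drop 2:e onto {0:i}
drop 3:i onto {2:e}
drop 4:e onto {3:i}
drop 5:e onto {4:e}
drop 6:o onto {1:o}
drop 7:e onto {5:e}
drop 8:c onto {3:i, 6:o}
drop 9:o onto {8:c}
ground layer = {0:i, 1:o}
drop-orders for the pieces not yet dropped (sum over which currently-grounded one goes next):
  1 to go: {7} 1  {9} 1
  2 to go: {5,7} 1  {7,9} 2  {8,9} 1
  3 to go: {4,5,7} 1  {5,7,9} 3  {6,8,9} 1  {7,8,9} 3
  4 to go: {1,6,8,9} 1  {4,5,7,9} 4  {5,7,8,9} 6  {6,7,8,9} 4
  5 to go: {1,6,7,8,9} 5  {4,5,7,8,9} 10  {5,6,7,8,9} 10
  6 to go: {1,5,6,7,8,9} 15  {3,4,5,7,8,9} 10  {4,5,6,7,8,9} 20
  7 to go: {1,4,5,6,7,8,9} 35  {2,3,4,5,7,8,9} 10  {3,4,5,6,7,8,9} 30
  8 to go: {0,2,3,4,5,7,8,9} 10  {1,3,4,5,6,7,8,9} 65  {2,3,4,5,6,7,8,9} 40
  if 0:i drops first: 105 orders
  if 1:o drops first: 50 orders
heap linearizations: 155

155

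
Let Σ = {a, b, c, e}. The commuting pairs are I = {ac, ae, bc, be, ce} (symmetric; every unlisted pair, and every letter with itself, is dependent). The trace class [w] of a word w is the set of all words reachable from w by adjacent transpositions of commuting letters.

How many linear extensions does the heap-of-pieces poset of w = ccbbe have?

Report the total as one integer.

#0=c has no predecessor
#1=c depends on [0:c]
#2=b has no predecessor
#3=b depends on [2:b]
#4=e has no predecessor
sources: [0:c, 2:b, 4:e]
N(rest) = Σ N(rest − s) over sources s of rest; N(one piece) = 1:
  size 1 → [1]=1  [3]=1  [4]=1
  size 2 → [0,1]=1  [1,3]=2  [1,4]=2  [2,3]=1  [3,4]=2
  size 3 → [0,1,3]=3  [0,1,4]=3  [1,2,3]=3  [1,3,4]=6  [2,3,4]=3
  first=0(c) contributes 12
  first=2(b) contributes 12
  first=4(e) contributes 6
|[w]| = 30

30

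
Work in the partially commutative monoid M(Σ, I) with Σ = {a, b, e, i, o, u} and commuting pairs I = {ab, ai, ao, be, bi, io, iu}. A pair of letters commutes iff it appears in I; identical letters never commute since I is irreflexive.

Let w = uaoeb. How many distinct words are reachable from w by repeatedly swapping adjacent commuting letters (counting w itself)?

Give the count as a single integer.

5

piece 0:u — minimal
piece 1:a rests on {0:u}
piece 2:o rests on {0:u}
piece 3:e rests on {1:a, 2:o}
piece 4:b rests on {2:o}
minimal pieces: {0:u}
ways to finish when only these pieces remain (= sum over removing one remaining piece with nothing left below it):
  1 left: {3}→1  {4}→1
  2 left: {1,3}→1  {3,4}→2
  3 left: {1,3,4}→3  {2,3,4}→2
  placing 0:u first → 5 extensions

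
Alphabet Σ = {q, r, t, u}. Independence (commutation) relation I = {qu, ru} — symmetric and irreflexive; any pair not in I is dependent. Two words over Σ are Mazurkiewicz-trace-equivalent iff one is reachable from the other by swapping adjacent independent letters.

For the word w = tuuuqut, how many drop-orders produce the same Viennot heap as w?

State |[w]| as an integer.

0(t) covers ∅
1(u) covers 0:t
2(u) covers 1:u
3(u) covers 2:u
4(q) covers 0:t
5(u) covers 3:u
6(t) covers 4:q, 5:u
floor of heap: 0:t
completions by unplaced set U, small U first (add the entries for U minus each lowest piece of U):
  |U|=1: {6}:1
  |U|=2: {4,6}:1  {5,6}:1
  |U|=3: {3,5,6}:1  {4,5,6}:2
  |U|=4: {2,3,5,6}:1  {3,4,5,6}:3
  |U|=5: {1,2,3,5,6}:1  {2,3,4,5,6}:4
  start at 0(t): 5

5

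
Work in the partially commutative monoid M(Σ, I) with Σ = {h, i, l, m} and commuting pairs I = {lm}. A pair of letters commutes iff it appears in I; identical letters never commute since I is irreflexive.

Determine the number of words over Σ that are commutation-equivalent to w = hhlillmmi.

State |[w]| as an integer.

6

0(h) covers ∅
1(h) covers 0:h
2(l) covers 1:h
3(i) covers 2:l
4(l) covers 3:i
5(l) covers 4:l
6(m) covers 3:i
7(m) covers 6:m
8(i) covers 5:l, 7:m
floor of heap: 0:h
completions by unplaced set U, small U first (add the entries for U minus each lowest piece of U):
  |U|=1: {8}:1
  |U|=2: {5,8}:1  {7,8}:1
  |U|=3: {4,5,8}:1  {5,7,8}:2  {6,7,8}:1
  |U|=4: {4,5,7,8}:3  {5,6,7,8}:3
  |U|=5: {4,5,6,7,8}:6
  |U|=6: {3,4,5,6,7,8}:6
  |U|=7: {2,3,4,5,6,7,8}:6
  start at 0(h): 6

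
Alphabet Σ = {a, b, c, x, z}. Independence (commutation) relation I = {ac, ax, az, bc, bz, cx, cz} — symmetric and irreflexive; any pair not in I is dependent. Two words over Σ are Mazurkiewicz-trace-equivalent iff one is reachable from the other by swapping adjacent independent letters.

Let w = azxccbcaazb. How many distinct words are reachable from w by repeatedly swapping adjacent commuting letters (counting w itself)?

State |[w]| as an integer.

2640

0(a) covers ∅
1(z) covers ∅
2(x) covers 1:z
3(c) covers ∅
4(c) covers 3:c
5(b) covers 0:a, 2:x
6(c) covers 4:c
7(a) covers 5:b
8(a) covers 7:a
9(z) covers 2:x
10(b) covers 8:a
floor of heap: 0:a, 1:z, 3:c
completions by unplaced set U, small U first (add the entries for U minus each lowest piece of U):
  |U|=1: {6}:1  {9}:1  {10}:1
  |U|=2: {4,6}:1  {6,9}:2  {6,10}:2  {8,10}:1  {9,10}:2
  |U|=3: {3,4,6}:1  {4,6,9}:3  {4,6,10}:3  {6,8,10}:3  {6,9,10}:6  {7,8,10}:1  {8,9,10}:3
  |U|=4: {3,4,6,9}:4  {3,4,6,10}:4  {4,6,8,10}:6  {4,6,9,10}:12  {5,7,8,10}:1  {6,7,8,10}:4  {6,8,9,10}:12  {7,8,9,10}:4
  |U|=5: {0,5,7,8,10}:1  {3,4,6,8,10}:10  {3,4,6,9,10}:20  {4,6,7,8,10}:10  {4,6,8,9,10}:30  {5,6,7,8,10}:5  {5,7,8,9,10}:5  {6,7,8,9,10}:20
  |U|=6: {0,5,6,7,8,10}:6  {0,5,7,8,9,10}:6  {2,5,7,8,9,10}:5  {3,4,6,7,8,10}:20  {3,4,6,8,9,10}:60  {4,5,6,7,8,10}:15  {4,6,7,8,9,10}:60  {5,6,7,8,9,10}:30
  |U|=7: {0,2,5,7,8,9,10}:11  {0,4,5,6,7,8,10}:21  {0,5,6,7,8,9,10}:42  {1,2,5,7,8,9,10}:5  {2,5,6,7,8,9,10}:35  {3,4,5,6,7,8,10}:35  {3,4,6,7,8,9,10}:140  {4,5,6,7,8,9,10}:105
  |U|=8: {0,1,2,5,7,8,9,10}:16  {0,2,5,6,7,8,9,10}:88  {0,3,4,5,6,7,8,10}:56  {0,4,5,6,7,8,9,10}:168  {1,2,5,6,7,8,9,10}:40  {2,4,5,6,7,8,9,10}:140  {3,4,5,6,7,8,9,10}:280
  |U|=9: {0,1,2,5,6,7,8,9,10}:144  {0,2,4,5,6,7,8,9,10}:396  {0,3,4,5,6,7,8,9,10}:504  {1,2,4,5,6,7,8,9,10}:180  {2,3,4,5,6,7,8,9,10}:420
  start at 0(a): 600
  start at 1(z): 1320
  start at 3(c): 720
sum over floor = 2640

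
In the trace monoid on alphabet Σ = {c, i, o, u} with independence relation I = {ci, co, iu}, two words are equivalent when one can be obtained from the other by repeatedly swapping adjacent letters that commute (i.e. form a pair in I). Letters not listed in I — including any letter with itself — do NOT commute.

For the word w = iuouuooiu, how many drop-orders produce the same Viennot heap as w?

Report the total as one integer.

4

piece 0:i — minimal
piece 1:u — minimal
piece 2:o rests on {0:i, 1:u}
piece 3:u rests on {2:o}
piece 4:u rests on {3:u}
piece 5:o rests on {4:u}
piece 6:o rests on {5:o}
piece 7:i rests on {6:o}
piece 8:u rests on {6:o}
minimal pieces: {0:i, 1:u}
ways to finish when only these pieces remain (= sum over removing one remaining piece with nothing left below it):
  1 left: {7}→1  {8}→1
  2 left: {7,8}→2
  3 left: {6,7,8}→2
  4 left: {5,6,7,8}→2
  5 left: {4,5,6,7,8}→2
  6 left: {3,4,5,6,7,8}→2
  7 left: {2,3,4,5,6,7,8}→2
  placing 0:i first → 2 extensions
  placing 1:u first → 2 extensions
total linear extensions = 4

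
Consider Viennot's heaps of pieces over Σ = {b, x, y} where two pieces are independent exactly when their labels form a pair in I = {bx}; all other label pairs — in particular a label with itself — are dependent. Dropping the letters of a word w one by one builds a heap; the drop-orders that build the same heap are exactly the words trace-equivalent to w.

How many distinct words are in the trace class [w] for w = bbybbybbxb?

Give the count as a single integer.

4

piece 0:b — minimal
piece 1:b rests on {0:b}
piece 2:y rests on {1:b}
piece 3:b rests on {2:y}
piece 4:b rests on {3:b}
piece 5:y rests on {4:b}
piece 6:b rests on {5:y}
piece 7:b rests on {6:b}
piece 8:x rests on {5:y}
piece 9:b rests on {7:b}
minimal pieces: {0:b}
ways to finish when only these pieces remain (= sum over removing one remaining piece with nothing left below it):
  1 left: {8}→1  {9}→1
  2 left: {7,9}→1  {8,9}→2
  3 left: {6,7,9}→1  {7,8,9}→3
  4 left: {6,7,8,9}→4
  5 left: {5,6,7,8,9}→4
  6 left: {4,5,6,7,8,9}→4
  7 left: {3,4,5,6,7,8,9}→4
  8 left: {2,3,4,5,6,7,8,9}→4
  placing 0:b first → 4 extensions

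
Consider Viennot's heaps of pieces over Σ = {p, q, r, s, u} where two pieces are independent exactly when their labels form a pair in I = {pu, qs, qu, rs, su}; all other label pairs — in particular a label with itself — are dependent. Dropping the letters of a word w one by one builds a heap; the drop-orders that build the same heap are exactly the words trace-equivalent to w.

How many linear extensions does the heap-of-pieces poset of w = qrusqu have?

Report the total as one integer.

#0=q has no predecessor
#1=r depends on [0:q]
#2=u depends on [1:r]
#3=s has no predecessor
#4=q depends on [1:r]
#5=u depends on [2:u]
sources: [0:q, 3:s]
N(rest) = Σ N(rest − s) over sources s of rest; N(one piece) = 1:
  size 1 → [3]=1  [4]=1  [5]=1
  size 2 → [2,5]=1  [3,4]=2  [3,5]=2  [4,5]=2
  size 3 → [2,3,5]=3  [2,4,5]=3  [3,4,5]=6
  size 4 → [1,2,4,5]=3  [2,3,4,5]=12
  first=0(q) contributes 15
  first=3(s) contributes 3
|[w]| = 18

18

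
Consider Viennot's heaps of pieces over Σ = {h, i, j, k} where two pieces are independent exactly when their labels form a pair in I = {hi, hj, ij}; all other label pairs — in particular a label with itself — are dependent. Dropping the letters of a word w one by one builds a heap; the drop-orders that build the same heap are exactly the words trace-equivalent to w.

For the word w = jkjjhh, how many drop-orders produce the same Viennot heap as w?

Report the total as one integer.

6

#0=j has no predecessor
#1=k depends on [0:j]
#2=j depends on [1:k]
#3=j depends on [2:j]
#4=h depends on [1:k]
#5=h depends on [4:h]
sources: [0:j]
N(rest) = Σ N(rest − s) over sources s of rest; N(one piece) = 1:
  size 1 → [3]=1  [5]=1
  size 2 → [2,3]=1  [3,5]=2  [4,5]=1
  size 3 → [2,3,5]=3  [3,4,5]=3
  size 4 → [2,3,4,5]=6
  first=0(j) contributes 6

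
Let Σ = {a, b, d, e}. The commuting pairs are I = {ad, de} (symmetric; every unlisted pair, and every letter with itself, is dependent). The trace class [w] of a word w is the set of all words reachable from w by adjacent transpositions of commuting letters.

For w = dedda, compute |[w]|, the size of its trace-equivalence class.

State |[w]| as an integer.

0(d) covers ∅
1(e) covers ∅
2(d) covers 0:d
3(d) covers 2:d
4(a) covers 1:e
floor of heap: 0:d, 1:e
completions by unplaced set U, small U first (add the entries for U minus each lowest piece of U):
  |U|=1: {3}:1  {4}:1
  |U|=2: {1,4}:1  {2,3}:1  {3,4}:2
  |U|=3: {0,2,3}:1  {1,3,4}:3  {2,3,4}:3
  start at 0(d): 6
  start at 1(e): 4
sum over floor = 10

10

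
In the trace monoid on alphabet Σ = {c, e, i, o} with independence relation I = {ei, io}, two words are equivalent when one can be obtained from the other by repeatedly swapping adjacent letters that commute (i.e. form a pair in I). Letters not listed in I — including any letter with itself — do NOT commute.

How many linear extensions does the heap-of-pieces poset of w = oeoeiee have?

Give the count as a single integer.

drop 0:o onto floor
drop 1:e onto {0:o}
drop 2:o onto {1:e}
drop 3:e onto {2:o}
drop 4:i onto floor
drop 5:e onto {3:e}
drop 6:e onto {5:e}
ground layer = {0:o, 4:i}
drop-orders for the pieces not yet dropped (sum over which currently-grounded one goes next):
  1 to go: {4} 1  {6} 1
  2 to go: {4,6} 2  {5,6} 1
  3 to go: {3,5,6} 1  {4,5,6} 3
  4 to go: {2,3,5,6} 1  {3,4,5,6} 4
  5 to go: {1,2,3,5,6} 1  {2,3,4,5,6} 5
  if 0:o drops first: 6 orders
  if 4:i drops first: 1 orders
heap linearizations: 7

7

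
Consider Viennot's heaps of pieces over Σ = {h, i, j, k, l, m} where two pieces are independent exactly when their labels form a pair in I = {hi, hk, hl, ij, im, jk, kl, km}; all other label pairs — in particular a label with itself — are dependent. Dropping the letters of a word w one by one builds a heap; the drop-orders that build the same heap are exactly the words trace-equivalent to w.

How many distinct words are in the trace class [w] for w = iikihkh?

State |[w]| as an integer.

0(i) covers ∅
1(i) covers 0:i
2(k) covers 1:i
3(i) covers 2:k
4(h) covers ∅
5(k) covers 3:i
6(h) covers 4:h
floor of heap: 0:i, 4:h
completions by unplaced set U, small U first (add the entries for U minus each lowest piece of U):
  |U|=1: {5}:1  {6}:1
  |U|=2: {3,5}:1  {4,6}:1  {5,6}:2
  |U|=3: {2,3,5}:1  {3,5,6}:3  {4,5,6}:3
  |U|=4: {1,2,3,5}:1  {2,3,5,6}:4  {3,4,5,6}:6
  |U|=5: {0,1,2,3,5}:1  {1,2,3,5,6}:5  {2,3,4,5,6}:10
  start at 0(i): 15
  start at 4(h): 6
sum over floor = 21

21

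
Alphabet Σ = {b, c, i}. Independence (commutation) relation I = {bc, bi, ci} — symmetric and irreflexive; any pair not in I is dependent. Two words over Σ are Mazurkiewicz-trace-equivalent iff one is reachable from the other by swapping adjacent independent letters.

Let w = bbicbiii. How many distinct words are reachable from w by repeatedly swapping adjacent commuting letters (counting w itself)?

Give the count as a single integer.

#0=b has no predecessor
#1=b depends on [0:b]
#2=i has no predecessor
#3=c has no predecessor
#4=b depends on [1:b]
#5=i depends on [2:i]
#6=i depends on [5:i]
#7=i depends on [6:i]
sources: [0:b, 2:i, 3:c]
N(rest) = Σ N(rest − s) over sources s of rest; N(one piece) = 1:
  size 1 → [3]=1  [4]=1  [7]=1
  size 2 → [1,4]=1  [3,4]=2  [3,7]=2  [4,7]=2  [6,7]=1
  size 3 → [0,1,4]=1  [1,3,4]=3  [1,4,7]=3  [3,4,7]=6  [3,6,7]=3  [4,6,7]=3  [5,6,7]=1
  size 4 → [0,1,3,4]=4  [0,1,4,7]=4  [1,3,4,7]=12  [1,4,6,7]=6  [2,5,6,7]=1  [3,4,6,7]=12  [3,5,6,7]=4  [4,5,6,7]=4
  size 5 → [0,1,3,4,7]=20  [0,1,4,6,7]=10  [1,3,4,6,7]=30  [1,4,5,6,7]=10  [2,3,5,6,7]=5  [2,4,5,6,7]=5  [3,4,5,6,7]=20
  size 6 → [0,1,3,4,6,7]=60  [0,1,4,5,6,7]=20  [1,2,4,5,6,7]=15  [1,3,4,5,6,7]=60  [2,3,4,5,6,7]=30
  first=0(b) contributes 105
  first=2(i) contributes 140
  first=3(c) contributes 35
|[w]| = 280

280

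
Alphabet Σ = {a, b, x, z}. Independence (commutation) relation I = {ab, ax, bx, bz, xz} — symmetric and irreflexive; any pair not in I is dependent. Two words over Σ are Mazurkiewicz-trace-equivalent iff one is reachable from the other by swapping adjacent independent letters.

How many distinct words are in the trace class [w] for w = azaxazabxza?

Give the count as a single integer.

#0=a has no predecessor
#1=z depends on [0:a]
#2=a depends on [1:z]
#3=x has no predecessor
#4=a depends on [2:a]
#5=z depends on [4:a]
#6=a depends on [5:z]
#7=b has no predecessor
#8=x depends on [3:x]
#9=z depends on [6:a]
#10=a depends on [9:z]
sources: [0:a, 3:x, 7:b]
N(rest) = Σ N(rest − s) over sources s of rest; N(one piece) = 1:
  size 1 → [7]=1  [8]=1  [10]=1
  size 2 → [3,8]=1  [7,8]=2  [7,10]=2  [8,10]=2  [9,10]=1
  size 3 → [3,7,8]=3  [3,8,10]=3  [6,9,10]=1  [7,8,10]=6  [7,9,10]=3  [8,9,10]=3
  size 4 → [3,7,8,10]=12  [3,8,9,10]=6  [5,6,9,10]=1  [6,7,9,10]=4  [6,8,9,10]=4  [7,8,9,10]=12
  size 5 → [3,6,8,9,10]=10  [3,7,8,9,10]=30  [4,5,6,9,10]=1  [5,6,7,9,10]=5  [5,6,8,9,10]=5  [6,7,8,9,10]=20
  size 6 → [2,4,5,6,9,10]=1  [3,5,6,8,9,10]=15  [3,6,7,8,9,10]=60  [4,5,6,7,9,10]=6  [4,5,6,8,9,10]=6  [5,6,7,8,9,10]=30
  size 7 → [1,2,4,5,6,9,10]=1  [2,4,5,6,7,9,10]=7  [2,4,5,6,8,9,10]=7  [3,4,5,6,8,9,10]=21  [3,5,6,7,8,9,10]=105  [4,5,6,7,8,9,10]=42
  size 8 → [0,1,2,4,5,6,9,10]=1  [1,2,4,5,6,7,9,10]=8  [1,2,4,5,6,8,9,10]=8  [2,3,4,5,6,8,9,10]=28  [2,4,5,6,7,8,9,10]=56  [3,4,5,6,7,8,9,10]=168
  size 9 → [0,1,2,4,5,6,7,9,10]=9  [0,1,2,4,5,6,8,9,10]=9  [1,2,3,4,5,6,8,9,10]=36  [1,2,4,5,6,7,8,9,10]=72  [2,3,4,5,6,7,8,9,10]=252
  first=0(a) contributes 360
  first=3(x) contributes 90
  first=7(b) contributes 45
|[w]| = 495

495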